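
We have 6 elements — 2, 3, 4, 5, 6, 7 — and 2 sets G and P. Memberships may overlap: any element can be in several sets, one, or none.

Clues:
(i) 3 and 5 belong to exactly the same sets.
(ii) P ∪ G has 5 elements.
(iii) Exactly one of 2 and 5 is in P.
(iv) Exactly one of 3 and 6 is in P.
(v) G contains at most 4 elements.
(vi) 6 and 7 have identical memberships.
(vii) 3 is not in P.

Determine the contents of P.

From (vii): 3 ∉ P.
(i): 5 matches 3: 5 ∉ P.
(iii) (exactly one): 2 ∈ P.
(iv) (exactly one): 6 ∈ P.
(vi): 7 matches 6: 7 ∈ P.
Suppose 4 ∈ P: no assignment then satisfies all the clues, so 4 ∉ P.

P = {2, 6, 7}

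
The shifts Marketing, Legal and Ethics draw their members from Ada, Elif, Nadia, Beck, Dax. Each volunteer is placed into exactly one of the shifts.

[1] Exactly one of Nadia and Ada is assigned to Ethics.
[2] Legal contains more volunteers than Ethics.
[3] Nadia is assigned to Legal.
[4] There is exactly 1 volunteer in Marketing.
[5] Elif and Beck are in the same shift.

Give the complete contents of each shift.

Marketing = {Dax}; Legal = {Beck, Elif, Nadia}; Ethics = {Ada}

From (3): Nadia ∈ Legal.
(1) (exactly one): Ada ∈ Ethics.
Suppose Elif ∈ Marketing: no assignment then satisfies all the clues, so Elif ∉ Marketing.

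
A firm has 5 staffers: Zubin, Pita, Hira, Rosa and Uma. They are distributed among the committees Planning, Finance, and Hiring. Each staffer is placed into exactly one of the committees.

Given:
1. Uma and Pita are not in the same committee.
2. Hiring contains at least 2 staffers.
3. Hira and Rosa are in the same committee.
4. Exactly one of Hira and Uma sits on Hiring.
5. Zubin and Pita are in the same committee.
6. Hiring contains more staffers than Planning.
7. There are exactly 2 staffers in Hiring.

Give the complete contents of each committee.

Planning = {Uma}; Finance = {Pita, Zubin}; Hiring = {Hira, Rosa}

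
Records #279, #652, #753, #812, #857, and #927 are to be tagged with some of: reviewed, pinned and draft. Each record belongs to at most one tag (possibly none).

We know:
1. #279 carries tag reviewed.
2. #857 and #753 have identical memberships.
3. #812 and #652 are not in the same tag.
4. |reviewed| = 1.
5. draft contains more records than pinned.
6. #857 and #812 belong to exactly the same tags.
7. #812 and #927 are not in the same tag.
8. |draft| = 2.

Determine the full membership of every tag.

reviewed = {#279}; pinned = {}; draft = {#652, #927}

From (1): #279 ∈ reviewed.
(4): reviewed already has 1, so the rest are out.
Suppose #652 ∈ pinned: no assignment then satisfies all the clues, so #652 ∉ pinned.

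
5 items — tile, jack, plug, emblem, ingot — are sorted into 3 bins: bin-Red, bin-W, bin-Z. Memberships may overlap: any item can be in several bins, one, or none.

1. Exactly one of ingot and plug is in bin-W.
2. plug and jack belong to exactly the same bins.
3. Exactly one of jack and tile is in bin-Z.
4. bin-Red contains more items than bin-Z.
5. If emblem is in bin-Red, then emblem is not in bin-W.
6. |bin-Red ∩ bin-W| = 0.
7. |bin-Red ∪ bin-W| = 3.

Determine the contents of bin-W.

bin-W = {ingot}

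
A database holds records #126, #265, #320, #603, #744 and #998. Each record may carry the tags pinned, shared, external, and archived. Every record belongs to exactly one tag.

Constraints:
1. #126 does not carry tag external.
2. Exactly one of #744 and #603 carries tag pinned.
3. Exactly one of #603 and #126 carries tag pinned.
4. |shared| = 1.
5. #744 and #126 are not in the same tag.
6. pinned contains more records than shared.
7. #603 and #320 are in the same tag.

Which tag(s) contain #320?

From (1): #126 ∉ external.
Suppose #320 ∉ pinned: no assignment then satisfies all the clues, so #320 ∈ pinned.

#320: pinned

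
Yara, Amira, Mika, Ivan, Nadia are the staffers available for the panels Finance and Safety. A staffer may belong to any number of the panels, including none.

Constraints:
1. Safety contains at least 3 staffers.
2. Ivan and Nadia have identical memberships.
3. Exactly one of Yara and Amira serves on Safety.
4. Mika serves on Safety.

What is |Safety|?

4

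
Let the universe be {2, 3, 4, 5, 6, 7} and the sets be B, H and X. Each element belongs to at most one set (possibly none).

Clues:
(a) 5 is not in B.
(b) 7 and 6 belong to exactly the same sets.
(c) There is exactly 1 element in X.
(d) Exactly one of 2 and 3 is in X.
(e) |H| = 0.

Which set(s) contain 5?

From (a): 5 ∉ B.
(e): H already has 0, so the rest are out.
Suppose 5 ∈ X: no assignment then satisfies all the clues, so 5 ∉ X.

5: none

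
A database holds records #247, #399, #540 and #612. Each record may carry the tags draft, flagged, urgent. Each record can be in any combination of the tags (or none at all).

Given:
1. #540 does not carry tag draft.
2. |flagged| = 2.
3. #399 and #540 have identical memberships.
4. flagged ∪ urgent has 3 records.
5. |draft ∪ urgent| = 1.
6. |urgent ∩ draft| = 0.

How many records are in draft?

0

From (1): #540 ∉ draft.
(3): #399 matches #540: #399 ∉ draft.
Suppose #247 ∈ draft: no assignment then satisfies all the clues, so #247 ∉ draft.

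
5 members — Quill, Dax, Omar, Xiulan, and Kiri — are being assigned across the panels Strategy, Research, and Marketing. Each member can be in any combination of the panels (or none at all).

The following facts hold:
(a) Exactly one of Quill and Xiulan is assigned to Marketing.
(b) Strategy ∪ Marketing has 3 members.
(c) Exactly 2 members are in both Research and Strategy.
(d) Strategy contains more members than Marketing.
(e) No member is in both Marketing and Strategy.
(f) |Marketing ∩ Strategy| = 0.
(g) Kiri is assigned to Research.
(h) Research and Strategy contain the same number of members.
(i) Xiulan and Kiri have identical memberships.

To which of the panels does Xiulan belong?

Xiulan: Research, Strategy

From (g): Kiri ∈ Research.
(i): Xiulan matches Kiri: Xiulan ∈ Research.
Suppose Xiulan ∉ Strategy: no assignment then satisfies all the clues, so Xiulan ∈ Strategy.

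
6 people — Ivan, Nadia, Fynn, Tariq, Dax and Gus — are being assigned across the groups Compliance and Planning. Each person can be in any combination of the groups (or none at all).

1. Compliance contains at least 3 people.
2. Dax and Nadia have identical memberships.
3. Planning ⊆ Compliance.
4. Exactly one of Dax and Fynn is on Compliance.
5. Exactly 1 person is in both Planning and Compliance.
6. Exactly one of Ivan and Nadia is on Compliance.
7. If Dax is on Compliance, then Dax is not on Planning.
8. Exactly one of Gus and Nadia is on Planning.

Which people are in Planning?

Planning = {Gus}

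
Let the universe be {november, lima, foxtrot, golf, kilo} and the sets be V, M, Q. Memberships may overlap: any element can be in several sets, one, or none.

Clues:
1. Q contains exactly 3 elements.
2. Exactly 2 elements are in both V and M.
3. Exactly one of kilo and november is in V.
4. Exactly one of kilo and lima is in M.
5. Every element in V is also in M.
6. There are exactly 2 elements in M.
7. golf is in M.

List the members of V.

From (7): golf ∈ M.
Suppose november ∈ V: no assignment then satisfies all the clues, so november ∉ V.

V = {golf, kilo}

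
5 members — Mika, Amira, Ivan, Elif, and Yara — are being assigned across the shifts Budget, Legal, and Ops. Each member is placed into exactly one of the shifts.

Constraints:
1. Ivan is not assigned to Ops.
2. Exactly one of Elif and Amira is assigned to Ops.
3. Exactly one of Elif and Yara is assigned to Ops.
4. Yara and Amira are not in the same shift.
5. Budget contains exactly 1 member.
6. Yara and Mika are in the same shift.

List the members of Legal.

Legal = {Ivan, Mika, Yara}

From (1): Ivan ∉ Ops.
Suppose Mika ∉ Legal: no assignment then satisfies all the clues, so Mika ∈ Legal.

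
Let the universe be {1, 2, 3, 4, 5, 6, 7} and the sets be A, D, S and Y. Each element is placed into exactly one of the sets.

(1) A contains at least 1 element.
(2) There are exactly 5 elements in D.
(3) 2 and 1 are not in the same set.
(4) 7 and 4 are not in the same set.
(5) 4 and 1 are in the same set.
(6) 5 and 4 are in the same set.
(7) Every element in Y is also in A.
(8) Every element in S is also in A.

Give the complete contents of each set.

A = {2, 7}; D = {1, 3, 4, 5, 6}; S = {}; Y = {}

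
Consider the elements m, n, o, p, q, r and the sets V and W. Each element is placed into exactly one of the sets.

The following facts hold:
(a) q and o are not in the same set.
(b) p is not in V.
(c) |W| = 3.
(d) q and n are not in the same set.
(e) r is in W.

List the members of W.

W = {p, q, r}

From (b): p ∉ V.
From (e): r ∈ W.
Only one set left: p ∈ W.
Suppose m ∈ W: no assignment then satisfies all the clues, so m ∉ W.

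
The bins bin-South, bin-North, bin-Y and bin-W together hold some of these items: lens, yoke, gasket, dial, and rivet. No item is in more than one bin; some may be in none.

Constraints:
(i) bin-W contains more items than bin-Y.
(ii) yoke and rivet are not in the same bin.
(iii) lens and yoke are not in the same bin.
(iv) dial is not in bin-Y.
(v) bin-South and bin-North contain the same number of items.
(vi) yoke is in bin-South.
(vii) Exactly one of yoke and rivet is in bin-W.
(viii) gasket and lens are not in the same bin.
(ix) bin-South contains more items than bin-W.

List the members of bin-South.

From (iv): dial ∉ bin-Y.
From (vi): yoke ∈ bin-South.
(ii): rivet ∉ bin-South.
(iii): lens ∉ bin-South.
(vii) (exactly one): rivet ∈ bin-W.
Suppose gasket ∉ bin-South: no assignment then satisfies all the clues, so gasket ∈ bin-South.

bin-South = {gasket, yoke}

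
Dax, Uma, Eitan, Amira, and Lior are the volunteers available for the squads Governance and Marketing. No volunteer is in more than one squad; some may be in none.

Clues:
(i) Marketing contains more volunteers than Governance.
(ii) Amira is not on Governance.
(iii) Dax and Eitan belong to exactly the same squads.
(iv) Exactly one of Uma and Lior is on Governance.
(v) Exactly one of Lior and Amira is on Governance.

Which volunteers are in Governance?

Governance = {Lior}

From (ii): Amira ∉ Governance.
(v) (exactly one): Lior ∈ Governance.
(iv) (exactly one): Uma ∉ Governance.
Suppose Dax ∈ Governance: no assignment then satisfies all the clues, so Dax ∉ Governance.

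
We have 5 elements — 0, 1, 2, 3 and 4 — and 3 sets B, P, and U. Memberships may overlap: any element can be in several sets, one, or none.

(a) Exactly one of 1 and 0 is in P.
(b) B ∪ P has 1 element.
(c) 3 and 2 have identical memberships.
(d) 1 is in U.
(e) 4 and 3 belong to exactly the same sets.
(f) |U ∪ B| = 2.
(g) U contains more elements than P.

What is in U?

From (d): 1 ∈ U.
Suppose 0 ∉ U: no assignment then satisfies all the clues, so 0 ∈ U.

U = {0, 1}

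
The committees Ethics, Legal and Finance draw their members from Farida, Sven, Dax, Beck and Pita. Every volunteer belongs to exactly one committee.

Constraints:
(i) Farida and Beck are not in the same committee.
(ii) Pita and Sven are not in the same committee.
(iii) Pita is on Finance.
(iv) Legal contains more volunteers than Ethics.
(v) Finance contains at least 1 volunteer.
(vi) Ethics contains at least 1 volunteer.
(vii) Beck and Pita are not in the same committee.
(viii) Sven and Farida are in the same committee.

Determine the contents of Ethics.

Ethics = {Beck}

From (iii): Pita ∈ Finance.
(ii): Sven ∉ Finance.
(vii): Beck ∉ Finance.
(viii): Farida matches Sven: Farida ∉ Finance.
Suppose Farida ∈ Ethics: no assignment then satisfies all the clues, so Farida ∉ Ethics.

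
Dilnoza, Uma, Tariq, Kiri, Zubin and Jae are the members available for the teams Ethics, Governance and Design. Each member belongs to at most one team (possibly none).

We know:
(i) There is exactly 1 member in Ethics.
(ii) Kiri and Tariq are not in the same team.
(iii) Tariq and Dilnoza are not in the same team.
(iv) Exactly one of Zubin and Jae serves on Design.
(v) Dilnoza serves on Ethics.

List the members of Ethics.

From (v): Dilnoza ∈ Ethics.
(i): Ethics already has 1, so the rest are out.

Ethics = {Dilnoza}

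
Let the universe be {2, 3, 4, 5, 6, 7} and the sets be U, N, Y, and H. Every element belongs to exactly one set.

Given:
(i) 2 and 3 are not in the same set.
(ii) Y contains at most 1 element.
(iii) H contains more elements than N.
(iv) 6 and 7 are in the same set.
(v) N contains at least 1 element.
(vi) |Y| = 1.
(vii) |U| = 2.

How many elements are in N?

1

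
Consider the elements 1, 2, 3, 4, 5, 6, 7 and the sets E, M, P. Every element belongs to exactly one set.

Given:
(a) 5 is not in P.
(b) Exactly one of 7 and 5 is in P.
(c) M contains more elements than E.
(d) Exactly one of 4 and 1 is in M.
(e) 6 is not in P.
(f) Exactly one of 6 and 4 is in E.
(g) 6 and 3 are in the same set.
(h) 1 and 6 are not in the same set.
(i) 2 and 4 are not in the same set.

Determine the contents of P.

P = {4, 7}

From (a): 5 ∉ P.
From (e): 6 ∉ P.
(b) (exactly one): 7 ∈ P.
(g): 3 matches 6: 3 ∉ P.
Suppose 1 ∈ P: no assignment then satisfies all the clues, so 1 ∉ P.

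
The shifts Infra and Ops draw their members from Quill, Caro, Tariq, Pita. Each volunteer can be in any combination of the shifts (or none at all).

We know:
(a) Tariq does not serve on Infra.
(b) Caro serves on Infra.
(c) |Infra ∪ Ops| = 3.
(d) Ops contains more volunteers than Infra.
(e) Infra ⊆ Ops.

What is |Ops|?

3

From (a): Tariq ∉ Infra.
From (b): Caro ∈ Infra.
(e) with Caro ∈ Infra: Caro ∈ Ops.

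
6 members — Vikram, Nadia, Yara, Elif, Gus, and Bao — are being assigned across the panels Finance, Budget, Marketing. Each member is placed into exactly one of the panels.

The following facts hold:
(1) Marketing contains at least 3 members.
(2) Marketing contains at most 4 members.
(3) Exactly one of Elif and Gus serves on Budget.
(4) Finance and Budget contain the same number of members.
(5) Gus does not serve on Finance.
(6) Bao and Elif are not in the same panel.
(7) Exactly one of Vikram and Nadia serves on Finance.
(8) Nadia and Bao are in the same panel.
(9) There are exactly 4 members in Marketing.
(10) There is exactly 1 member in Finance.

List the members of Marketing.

Marketing = {Bao, Gus, Nadia, Yara}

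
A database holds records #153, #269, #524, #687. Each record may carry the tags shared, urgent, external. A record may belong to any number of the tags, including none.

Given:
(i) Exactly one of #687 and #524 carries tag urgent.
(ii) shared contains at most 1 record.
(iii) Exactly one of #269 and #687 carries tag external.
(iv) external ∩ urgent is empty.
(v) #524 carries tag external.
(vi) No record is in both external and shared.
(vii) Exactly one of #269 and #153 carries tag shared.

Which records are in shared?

shared = {#153}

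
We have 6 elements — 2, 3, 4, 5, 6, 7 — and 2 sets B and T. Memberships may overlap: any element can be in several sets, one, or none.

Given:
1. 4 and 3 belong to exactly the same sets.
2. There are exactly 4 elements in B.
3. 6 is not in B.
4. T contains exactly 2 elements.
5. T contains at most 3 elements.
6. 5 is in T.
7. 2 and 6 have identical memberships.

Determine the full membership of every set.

B = {3, 4, 5, 7}; T = {5, 7}

From (3): 6 ∉ B.
From (6): 5 ∈ T.
(7): 2 matches 6: 2 ∉ B.
(2): only 4 candidates remain for B, so all are in.
Suppose 2 ∈ T: no assignment then satisfies all the clues, so 2 ∉ T.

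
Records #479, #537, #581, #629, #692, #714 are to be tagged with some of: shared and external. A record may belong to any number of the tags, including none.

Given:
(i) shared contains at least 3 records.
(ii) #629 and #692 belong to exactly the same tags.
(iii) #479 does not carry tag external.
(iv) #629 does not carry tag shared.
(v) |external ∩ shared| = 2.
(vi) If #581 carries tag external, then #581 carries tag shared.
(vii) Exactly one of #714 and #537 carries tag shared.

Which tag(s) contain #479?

From (iii): #479 ∉ external.
From (iv): #629 ∉ shared.
(ii): #692 matches #629: #692 ∉ shared.
Suppose #479 ∉ shared: no assignment then satisfies all the clues, so #479 ∈ shared.

#479: shared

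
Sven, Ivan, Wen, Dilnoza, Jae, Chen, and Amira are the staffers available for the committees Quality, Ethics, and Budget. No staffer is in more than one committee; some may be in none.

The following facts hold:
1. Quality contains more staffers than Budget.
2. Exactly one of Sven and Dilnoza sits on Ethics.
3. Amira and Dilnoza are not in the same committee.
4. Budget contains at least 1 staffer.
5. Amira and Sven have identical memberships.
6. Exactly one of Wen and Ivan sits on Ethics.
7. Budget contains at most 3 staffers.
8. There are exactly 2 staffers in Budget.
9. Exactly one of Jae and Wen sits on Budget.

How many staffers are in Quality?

3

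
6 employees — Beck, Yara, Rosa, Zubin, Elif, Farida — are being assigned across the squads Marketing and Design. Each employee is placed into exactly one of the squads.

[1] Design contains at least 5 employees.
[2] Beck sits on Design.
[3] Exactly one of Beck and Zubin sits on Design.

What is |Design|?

From (2): Beck ∈ Design.
(3) (exactly one): Zubin ∉ Design.
Only one squad left: Zubin ∈ Marketing.
(1): only 5 candidates remain for Design, so all are in.

5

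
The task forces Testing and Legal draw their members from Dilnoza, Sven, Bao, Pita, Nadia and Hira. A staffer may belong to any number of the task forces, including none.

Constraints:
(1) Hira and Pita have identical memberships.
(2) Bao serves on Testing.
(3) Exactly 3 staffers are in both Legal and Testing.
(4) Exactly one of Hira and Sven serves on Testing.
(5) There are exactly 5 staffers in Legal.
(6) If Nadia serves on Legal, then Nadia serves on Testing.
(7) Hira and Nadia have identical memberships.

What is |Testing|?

4

From (2): Bao ∈ Testing.
Suppose Dilnoza ∈ Testing: no assignment then satisfies all the clues, so Dilnoza ∉ Testing.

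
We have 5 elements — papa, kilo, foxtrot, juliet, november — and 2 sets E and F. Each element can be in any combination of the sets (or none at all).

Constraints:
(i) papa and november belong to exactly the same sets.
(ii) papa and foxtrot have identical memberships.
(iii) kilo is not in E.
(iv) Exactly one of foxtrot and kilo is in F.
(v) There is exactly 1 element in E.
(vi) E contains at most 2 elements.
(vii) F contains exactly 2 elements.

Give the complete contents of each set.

From (iii): kilo ∉ E.
Suppose papa ∈ E: no assignment then satisfies all the clues, so papa ∉ E.

E = {juliet}; F = {juliet, kilo}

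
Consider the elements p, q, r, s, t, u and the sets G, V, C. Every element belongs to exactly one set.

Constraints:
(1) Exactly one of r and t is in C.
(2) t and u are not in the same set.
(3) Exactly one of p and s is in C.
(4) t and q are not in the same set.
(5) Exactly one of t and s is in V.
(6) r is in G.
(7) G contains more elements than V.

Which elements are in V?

V = {s}

From (6): r ∈ G.
(1) (exactly one): t ∈ C.
(2): u ∉ C.
(4): q ∉ C.
(5) (exactly one): s ∈ V.
(3) (exactly one): p ∈ C.
Suppose q ∈ V: no assignment then satisfies all the clues, so q ∉ V.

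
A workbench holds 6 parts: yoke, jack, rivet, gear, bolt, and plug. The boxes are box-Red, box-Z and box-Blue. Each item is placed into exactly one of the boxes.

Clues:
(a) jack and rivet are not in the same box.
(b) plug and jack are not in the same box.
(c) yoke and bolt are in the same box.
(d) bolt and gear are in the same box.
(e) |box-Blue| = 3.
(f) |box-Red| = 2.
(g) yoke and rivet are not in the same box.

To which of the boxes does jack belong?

jack: box-Z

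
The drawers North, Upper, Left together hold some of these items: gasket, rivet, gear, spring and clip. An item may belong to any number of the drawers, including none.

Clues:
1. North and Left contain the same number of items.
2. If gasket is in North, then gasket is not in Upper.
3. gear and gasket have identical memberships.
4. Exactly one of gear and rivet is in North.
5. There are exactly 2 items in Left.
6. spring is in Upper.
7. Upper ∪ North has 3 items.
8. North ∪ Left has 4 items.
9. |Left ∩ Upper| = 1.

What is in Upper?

Upper = {spring}

From (6): spring ∈ Upper.
Suppose gasket ∈ Upper: no assignment then satisfies all the clues, so gasket ∉ Upper.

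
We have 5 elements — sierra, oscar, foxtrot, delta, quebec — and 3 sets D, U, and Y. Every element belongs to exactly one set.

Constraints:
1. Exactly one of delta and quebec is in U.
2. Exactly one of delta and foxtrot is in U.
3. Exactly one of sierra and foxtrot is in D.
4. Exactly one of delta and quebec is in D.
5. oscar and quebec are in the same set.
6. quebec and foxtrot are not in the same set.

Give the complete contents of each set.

D = {oscar, quebec, sierra}; U = {delta}; Y = {foxtrot}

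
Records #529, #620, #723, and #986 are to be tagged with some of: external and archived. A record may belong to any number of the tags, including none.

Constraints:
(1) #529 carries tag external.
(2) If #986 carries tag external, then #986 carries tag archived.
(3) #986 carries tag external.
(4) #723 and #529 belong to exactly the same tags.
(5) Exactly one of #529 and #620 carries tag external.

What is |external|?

3

From (1): #529 ∈ external.
From (3): #986 ∈ external.
(2): #986 ∈ archived.
(4): #723 matches #529: #723 ∈ external.
(5) (exactly one): #620 ∉ external.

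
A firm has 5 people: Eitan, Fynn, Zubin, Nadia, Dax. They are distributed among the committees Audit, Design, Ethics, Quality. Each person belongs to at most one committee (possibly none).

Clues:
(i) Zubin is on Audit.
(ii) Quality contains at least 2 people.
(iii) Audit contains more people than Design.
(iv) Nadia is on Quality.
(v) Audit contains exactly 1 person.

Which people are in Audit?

Audit = {Zubin}

From (i): Zubin ∈ Audit.
From (iv): Nadia ∈ Quality.
(v): Audit already has 1, so the rest are out.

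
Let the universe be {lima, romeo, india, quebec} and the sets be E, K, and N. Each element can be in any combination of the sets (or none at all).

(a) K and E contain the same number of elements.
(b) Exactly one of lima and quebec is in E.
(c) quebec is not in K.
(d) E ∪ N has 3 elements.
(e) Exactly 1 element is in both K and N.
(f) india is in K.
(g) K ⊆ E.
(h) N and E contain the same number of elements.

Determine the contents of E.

E = {india, lima}

From (c): quebec ∉ K.
From (f): india ∈ K.
(g) with india ∈ K: india ∈ E.
Suppose lima ∉ E: no assignment then satisfies all the clues, so lima ∈ E.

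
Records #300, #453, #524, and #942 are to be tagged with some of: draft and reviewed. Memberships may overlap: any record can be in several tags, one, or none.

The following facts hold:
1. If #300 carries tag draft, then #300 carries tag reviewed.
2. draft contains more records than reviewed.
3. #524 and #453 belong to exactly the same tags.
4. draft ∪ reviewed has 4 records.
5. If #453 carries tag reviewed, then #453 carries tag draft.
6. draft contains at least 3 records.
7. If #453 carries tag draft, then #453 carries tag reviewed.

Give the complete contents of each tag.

draft = {#300, #453, #524, #942}; reviewed = {#300, #453, #524}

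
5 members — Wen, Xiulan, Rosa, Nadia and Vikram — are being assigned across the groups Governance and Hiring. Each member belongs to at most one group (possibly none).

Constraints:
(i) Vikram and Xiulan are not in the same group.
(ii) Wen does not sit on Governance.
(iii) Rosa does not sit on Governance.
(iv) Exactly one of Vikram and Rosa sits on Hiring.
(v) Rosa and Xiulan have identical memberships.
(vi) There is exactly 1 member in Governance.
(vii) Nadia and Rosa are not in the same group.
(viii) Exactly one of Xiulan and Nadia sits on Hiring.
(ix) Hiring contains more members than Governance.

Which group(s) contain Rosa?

Rosa: Hiring

From (ii): Wen ∉ Governance.
From (iii): Rosa ∉ Governance.
(v): Xiulan matches Rosa: Xiulan ∉ Governance.
Suppose Rosa ∉ Hiring: no assignment then satisfies all the clues, so Rosa ∈ Hiring.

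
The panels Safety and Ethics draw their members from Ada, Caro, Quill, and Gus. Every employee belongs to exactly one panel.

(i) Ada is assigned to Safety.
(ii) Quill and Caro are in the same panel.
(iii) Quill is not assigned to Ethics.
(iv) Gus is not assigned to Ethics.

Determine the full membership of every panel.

From (i): Ada ∈ Safety.
From (iii): Quill ∉ Ethics.
From (iv): Gus ∉ Ethics.
(ii): Caro matches Quill: Caro ∉ Ethics.
Only one panel left: Caro ∈ Safety.
Only one panel left: Quill ∈ Safety.
Only one panel left: Gus ∈ Safety.

Safety = {Ada, Caro, Gus, Quill}; Ethics = {}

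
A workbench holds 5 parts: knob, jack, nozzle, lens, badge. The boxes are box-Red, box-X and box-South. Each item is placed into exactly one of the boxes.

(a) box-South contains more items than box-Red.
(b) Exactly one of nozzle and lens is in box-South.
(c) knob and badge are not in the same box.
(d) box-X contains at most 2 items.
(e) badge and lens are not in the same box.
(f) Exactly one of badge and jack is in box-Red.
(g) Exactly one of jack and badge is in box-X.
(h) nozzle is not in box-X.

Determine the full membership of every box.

box-Red = {badge}; box-X = {jack, lens}; box-South = {knob, nozzle}

From (h): nozzle ∉ box-X.
Suppose knob ∈ box-Red: no assignment then satisfies all the clues, so knob ∉ box-Red.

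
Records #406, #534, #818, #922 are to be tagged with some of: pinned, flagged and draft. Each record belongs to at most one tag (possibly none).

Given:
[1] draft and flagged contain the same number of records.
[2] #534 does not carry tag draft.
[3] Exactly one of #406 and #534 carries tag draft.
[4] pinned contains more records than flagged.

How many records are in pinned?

From (2): #534 ∉ draft.
(3) (exactly one): #406 ∈ draft.
Suppose #818 ∈ draft: no assignment then satisfies all the clues, so #818 ∉ draft.

2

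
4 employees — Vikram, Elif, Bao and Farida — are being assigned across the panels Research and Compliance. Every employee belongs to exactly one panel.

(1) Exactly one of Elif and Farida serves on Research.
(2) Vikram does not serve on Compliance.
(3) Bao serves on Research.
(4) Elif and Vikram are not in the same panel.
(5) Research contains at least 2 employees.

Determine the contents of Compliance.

From (2): Vikram ∉ Compliance.
From (3): Bao ∈ Research.
Only one panel left: Vikram ∈ Research.
(4): Elif ∉ Research.
Only one panel left: Elif ∈ Compliance.
(1) (exactly one): Farida ∈ Research.

Compliance = {Elif}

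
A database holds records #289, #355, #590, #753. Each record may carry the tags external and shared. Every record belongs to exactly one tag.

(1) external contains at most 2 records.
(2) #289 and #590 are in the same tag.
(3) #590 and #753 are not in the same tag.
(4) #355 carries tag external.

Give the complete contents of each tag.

external = {#355, #753}; shared = {#289, #590}

From (4): #355 ∈ external.
Suppose #289 ∈ external: no assignment then satisfies all the clues, so #289 ∉ external.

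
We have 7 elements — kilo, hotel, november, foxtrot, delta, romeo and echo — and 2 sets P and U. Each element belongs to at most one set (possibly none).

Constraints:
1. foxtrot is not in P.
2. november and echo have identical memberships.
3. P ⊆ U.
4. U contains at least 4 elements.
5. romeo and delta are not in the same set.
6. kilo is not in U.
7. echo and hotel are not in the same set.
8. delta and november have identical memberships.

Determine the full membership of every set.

P = {}; U = {delta, echo, foxtrot, november}

From (1): foxtrot ∉ P.
From (6): kilo ∉ U.
(3) contrapositive: kilo ∉ P.
Suppose hotel ∈ P: no assignment then satisfies all the clues, so hotel ∉ P.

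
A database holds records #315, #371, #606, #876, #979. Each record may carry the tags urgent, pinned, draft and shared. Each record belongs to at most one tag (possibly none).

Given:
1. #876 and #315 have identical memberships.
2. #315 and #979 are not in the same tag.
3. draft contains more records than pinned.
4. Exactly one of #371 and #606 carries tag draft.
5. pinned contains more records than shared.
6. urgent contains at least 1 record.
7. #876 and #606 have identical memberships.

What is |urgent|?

1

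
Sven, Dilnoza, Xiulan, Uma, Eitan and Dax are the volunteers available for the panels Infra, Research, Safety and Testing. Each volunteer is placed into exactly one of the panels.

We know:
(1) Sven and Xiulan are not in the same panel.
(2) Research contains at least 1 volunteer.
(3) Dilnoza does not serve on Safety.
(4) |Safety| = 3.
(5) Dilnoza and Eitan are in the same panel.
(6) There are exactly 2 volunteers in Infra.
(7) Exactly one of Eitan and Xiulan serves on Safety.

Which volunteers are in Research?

Research = {Sven}

From (3): Dilnoza ∉ Safety.
(5): Eitan matches Dilnoza: Eitan ∉ Safety.
(7) (exactly one): Xiulan ∈ Safety.
(1): Sven ∉ Safety.
(4): only 3 candidates remain for Safety, so all are in.
Suppose Sven ∉ Research: no assignment then satisfies all the clues, so Sven ∈ Research.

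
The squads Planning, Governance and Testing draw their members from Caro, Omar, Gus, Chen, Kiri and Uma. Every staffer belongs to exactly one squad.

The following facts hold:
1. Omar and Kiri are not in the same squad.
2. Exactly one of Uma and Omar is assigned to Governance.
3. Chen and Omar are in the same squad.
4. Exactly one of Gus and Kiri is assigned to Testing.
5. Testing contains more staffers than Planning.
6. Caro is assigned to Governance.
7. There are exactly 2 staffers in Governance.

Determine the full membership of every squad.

Planning = {Kiri}; Governance = {Caro, Uma}; Testing = {Chen, Gus, Omar}

From (6): Caro ∈ Governance.
Suppose Omar ∈ Planning: no assignment then satisfies all the clues, so Omar ∉ Planning.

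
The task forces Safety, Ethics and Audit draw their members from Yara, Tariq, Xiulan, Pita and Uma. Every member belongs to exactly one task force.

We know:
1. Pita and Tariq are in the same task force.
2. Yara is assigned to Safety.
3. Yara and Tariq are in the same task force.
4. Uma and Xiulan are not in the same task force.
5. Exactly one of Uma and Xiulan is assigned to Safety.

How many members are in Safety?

4

From (2): Yara ∈ Safety.
(3): Tariq matches Yara: Tariq ∈ Safety.
(1): Pita matches Tariq: Pita ∈ Safety.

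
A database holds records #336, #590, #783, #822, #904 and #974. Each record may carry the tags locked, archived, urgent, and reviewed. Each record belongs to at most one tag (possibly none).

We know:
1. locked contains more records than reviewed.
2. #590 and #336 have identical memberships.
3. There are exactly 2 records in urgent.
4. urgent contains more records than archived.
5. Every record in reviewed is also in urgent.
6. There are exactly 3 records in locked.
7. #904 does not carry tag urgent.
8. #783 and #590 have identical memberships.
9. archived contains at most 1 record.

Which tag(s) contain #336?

#336: locked

From (7): #904 ∉ urgent.
(5) contrapositive: #904 ∉ reviewed.
Suppose #336 ∉ locked: no assignment then satisfies all the clues, so #336 ∈ locked.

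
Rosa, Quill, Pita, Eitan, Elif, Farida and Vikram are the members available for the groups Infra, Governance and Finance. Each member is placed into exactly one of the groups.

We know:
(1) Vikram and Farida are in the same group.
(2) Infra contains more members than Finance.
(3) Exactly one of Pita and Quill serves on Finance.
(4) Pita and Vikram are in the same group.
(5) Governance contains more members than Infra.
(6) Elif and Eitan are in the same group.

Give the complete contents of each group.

Infra = {Eitan, Elif}; Governance = {Farida, Pita, Rosa, Vikram}; Finance = {Quill}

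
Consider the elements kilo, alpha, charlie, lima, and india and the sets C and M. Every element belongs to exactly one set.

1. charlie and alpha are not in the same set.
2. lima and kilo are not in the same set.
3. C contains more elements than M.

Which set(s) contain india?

india: C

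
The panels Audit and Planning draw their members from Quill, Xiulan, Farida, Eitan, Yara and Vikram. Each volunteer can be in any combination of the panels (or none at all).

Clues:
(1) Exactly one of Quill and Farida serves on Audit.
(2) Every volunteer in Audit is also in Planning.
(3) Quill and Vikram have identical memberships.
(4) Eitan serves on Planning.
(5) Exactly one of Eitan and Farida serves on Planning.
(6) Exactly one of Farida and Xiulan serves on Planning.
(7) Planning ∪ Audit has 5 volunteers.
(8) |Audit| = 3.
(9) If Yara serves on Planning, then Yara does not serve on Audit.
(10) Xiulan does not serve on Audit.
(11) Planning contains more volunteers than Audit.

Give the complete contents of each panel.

Audit = {Eitan, Quill, Vikram}; Planning = {Eitan, Quill, Vikram, Xiulan, Yara}

From (4): Eitan ∈ Planning.
From (10): Xiulan ∉ Audit.
(5) (exactly one): Farida ∉ Planning.
(6) (exactly one): Xiulan ∈ Planning.
(2) contrapositive: Farida ∉ Audit.
(1) (exactly one): Quill ∈ Audit.
(2) with Quill ∈ Audit: Quill ∈ Planning.
(3): Vikram matches Quill: Vikram ∈ Audit.
(3): Vikram matches Quill: Vikram ∈ Planning.
Suppose Eitan ∉ Audit: no assignment then satisfies all the clues, so Eitan ∈ Audit.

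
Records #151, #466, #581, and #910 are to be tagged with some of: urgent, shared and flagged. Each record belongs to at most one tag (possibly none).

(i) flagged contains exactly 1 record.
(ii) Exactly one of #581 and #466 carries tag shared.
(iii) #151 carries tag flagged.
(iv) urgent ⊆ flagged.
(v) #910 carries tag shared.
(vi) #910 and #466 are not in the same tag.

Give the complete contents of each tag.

From (iii): #151 ∈ flagged.
From (v): #910 ∈ shared.
(i): flagged already has 1, so the rest are out.
(iv) contrapositive: #466 ∉ urgent.
(iv) contrapositive: #581 ∉ urgent.
(vi): #466 ∉ shared.
(ii) (exactly one): #581 ∈ shared.

urgent = {}; shared = {#581, #910}; flagged = {#151}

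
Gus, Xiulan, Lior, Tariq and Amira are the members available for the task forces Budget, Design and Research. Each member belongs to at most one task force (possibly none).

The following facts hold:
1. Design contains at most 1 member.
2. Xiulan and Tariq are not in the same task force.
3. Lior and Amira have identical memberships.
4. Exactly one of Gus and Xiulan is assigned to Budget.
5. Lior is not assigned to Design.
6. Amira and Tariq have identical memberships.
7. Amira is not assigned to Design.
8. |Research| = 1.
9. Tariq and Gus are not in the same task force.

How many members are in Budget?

1

From (5): Lior ∉ Design.
From (7): Amira ∉ Design.
(6): Tariq matches Amira: Tariq ∉ Design.
Suppose Gus ∈ Design: no assignment then satisfies all the clues, so Gus ∉ Design.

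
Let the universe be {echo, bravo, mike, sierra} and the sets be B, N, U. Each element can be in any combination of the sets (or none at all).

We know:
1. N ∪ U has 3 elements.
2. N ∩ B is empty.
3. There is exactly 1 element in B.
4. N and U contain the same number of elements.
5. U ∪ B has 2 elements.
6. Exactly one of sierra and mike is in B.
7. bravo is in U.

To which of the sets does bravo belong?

From (7): bravo ∈ U.
Suppose bravo ∈ B: no assignment then satisfies all the clues, so bravo ∉ B.

bravo: N, U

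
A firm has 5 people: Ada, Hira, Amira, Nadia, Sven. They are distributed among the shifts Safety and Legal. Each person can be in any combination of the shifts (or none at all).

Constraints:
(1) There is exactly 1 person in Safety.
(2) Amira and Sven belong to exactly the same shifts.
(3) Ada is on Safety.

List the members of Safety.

From (3): Ada ∈ Safety.
(1): Safety already has 1, so the rest are out.

Safety = {Ada}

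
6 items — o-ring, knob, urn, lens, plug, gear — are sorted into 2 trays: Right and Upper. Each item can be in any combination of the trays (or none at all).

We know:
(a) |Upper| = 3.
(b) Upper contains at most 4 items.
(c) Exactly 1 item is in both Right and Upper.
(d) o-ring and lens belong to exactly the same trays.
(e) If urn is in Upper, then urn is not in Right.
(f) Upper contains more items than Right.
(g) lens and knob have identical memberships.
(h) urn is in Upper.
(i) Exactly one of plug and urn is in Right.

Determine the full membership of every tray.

Right = {plug}; Upper = {gear, plug, urn}

From (h): urn ∈ Upper.
(e): urn ∉ Right.
(i) (exactly one): plug ∈ Right.
Suppose o-ring ∈ Right: no assignment then satisfies all the clues, so o-ring ∉ Right.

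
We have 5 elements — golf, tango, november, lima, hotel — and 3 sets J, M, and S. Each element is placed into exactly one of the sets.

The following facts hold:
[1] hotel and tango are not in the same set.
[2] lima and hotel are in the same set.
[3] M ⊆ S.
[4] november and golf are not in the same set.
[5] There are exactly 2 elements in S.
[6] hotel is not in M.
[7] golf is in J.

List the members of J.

J = {golf, hotel, lima}

From (6): hotel ∉ M.
From (7): golf ∈ J.
(2): lima matches hotel: lima ∉ M.
(4): november ∉ J.
Suppose tango ∈ J: no assignment then satisfies all the clues, so tango ∉ J.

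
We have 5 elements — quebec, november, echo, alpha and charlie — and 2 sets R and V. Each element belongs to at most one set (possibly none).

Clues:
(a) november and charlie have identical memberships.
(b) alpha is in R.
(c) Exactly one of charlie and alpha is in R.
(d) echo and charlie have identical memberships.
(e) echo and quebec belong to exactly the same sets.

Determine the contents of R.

R = {alpha}

From (b): alpha ∈ R.
(c) (exactly one): charlie ∉ R.
(d): echo matches charlie: echo ∉ R.
(e): quebec matches echo: quebec ∉ R.
(a): november matches charlie: november ∉ R.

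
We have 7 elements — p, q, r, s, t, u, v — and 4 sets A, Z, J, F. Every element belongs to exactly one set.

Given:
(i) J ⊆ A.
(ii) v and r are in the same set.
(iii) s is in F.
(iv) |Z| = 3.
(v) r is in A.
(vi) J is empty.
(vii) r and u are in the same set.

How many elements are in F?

From (iii): s ∈ F.
From (v): r ∈ A.
(ii): v matches r: v ∈ A.
(vi): J already has 0, so the rest are out.
(vii): u matches r: u ∈ A.
(iv): only 3 candidates remain for Z, so all are in.

1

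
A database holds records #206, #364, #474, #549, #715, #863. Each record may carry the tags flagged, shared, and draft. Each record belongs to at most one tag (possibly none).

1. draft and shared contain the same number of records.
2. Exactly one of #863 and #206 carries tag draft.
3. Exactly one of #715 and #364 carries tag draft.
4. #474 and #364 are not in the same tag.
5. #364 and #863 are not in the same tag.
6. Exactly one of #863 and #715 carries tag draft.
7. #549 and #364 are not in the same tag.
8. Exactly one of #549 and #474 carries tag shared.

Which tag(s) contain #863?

#863: shared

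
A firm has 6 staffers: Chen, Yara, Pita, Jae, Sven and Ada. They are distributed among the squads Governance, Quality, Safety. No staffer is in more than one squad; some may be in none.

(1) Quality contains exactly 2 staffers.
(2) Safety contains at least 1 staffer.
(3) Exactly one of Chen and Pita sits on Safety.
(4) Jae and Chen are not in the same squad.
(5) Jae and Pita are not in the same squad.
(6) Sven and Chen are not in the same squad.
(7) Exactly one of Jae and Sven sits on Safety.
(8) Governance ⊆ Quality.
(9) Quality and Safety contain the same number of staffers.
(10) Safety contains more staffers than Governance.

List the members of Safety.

Safety = {Pita, Sven}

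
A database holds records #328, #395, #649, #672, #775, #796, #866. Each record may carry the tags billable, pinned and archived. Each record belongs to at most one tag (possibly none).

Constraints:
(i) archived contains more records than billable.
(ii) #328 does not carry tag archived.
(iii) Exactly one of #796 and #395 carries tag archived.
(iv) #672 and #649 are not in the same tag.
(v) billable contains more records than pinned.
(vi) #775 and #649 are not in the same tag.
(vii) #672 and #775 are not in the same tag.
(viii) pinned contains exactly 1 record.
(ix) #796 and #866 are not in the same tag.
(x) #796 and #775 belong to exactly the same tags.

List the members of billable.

billable = {#775, #796}

From (ii): #328 ∉ archived.
Suppose #328 ∈ billable: no assignment then satisfies all the clues, so #328 ∉ billable.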